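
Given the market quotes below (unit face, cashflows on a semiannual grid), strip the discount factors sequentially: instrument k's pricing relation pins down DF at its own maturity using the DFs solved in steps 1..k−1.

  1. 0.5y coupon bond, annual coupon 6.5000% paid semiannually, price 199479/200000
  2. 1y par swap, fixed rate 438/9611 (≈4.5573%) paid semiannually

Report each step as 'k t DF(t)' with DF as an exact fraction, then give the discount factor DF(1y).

step 1 [0.5y] bond c/2=13/400: DF=(199479/200000 − 13/400·(0))/(1+13/400) = 483/500 ≈ 0.966000
step 2 [1y] swap r/2=219/9611: DF=(1 − 219/9611·(0.966000))/(1+219/9611) = 4781/5000 ≈ 0.956200

1 1/2 483/500
2 1 4781/5000
DF(1y) = 4781/5000 ≈ 0.956200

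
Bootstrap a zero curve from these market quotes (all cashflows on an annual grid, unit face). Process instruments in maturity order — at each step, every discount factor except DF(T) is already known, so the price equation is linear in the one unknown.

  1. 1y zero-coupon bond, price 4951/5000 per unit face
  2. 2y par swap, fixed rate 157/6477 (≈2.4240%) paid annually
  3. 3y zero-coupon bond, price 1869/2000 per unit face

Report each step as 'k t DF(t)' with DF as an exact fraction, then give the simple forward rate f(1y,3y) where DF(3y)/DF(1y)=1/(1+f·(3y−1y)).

1 1 4951/5000
2 2 9529/10000
3 3 1869/2000
f(1y,3y) = ((4951/5000)/(1869/2000) − 1)/(2) = 557/18690 ≈ 2.9802%

step 1 [1y] zero: DF = P = 4951/5000 ≈ 0.990200
step 2 [2y] swap r/1=157/6477: DF=(1 − 157/6477·(0.990200))/(1+157/6477) = 9529/10000 ≈ 0.952900
step 3 [3y] zero: DF = P = 1869/2000 ≈ 0.934500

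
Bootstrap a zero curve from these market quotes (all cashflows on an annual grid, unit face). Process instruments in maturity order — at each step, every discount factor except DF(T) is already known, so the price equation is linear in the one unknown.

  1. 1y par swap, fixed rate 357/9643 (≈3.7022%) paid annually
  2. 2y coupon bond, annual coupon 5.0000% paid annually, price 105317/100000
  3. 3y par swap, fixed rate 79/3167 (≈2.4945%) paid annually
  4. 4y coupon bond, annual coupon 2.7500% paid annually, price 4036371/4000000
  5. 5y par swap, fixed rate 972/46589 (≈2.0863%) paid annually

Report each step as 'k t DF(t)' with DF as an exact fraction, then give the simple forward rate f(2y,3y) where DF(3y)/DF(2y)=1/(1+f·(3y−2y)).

1 1 9643/10000
2 2 9571/10000
3 3 9289/10000
4 4 4529/5000
5 5 2257/2500
f(2y,3y) = ((9571/10000)/(9289/10000) − 1)/(1) = 282/9289 ≈ 3.0358%

step 1 [1y] swap r/1=357/9643: DF=(1 − 357/9643·(0))/(1+357/9643) = 9643/10000 ≈ 0.964300
step 2 [2y] bond c/1=1/20: DF=(105317/100000 − 1/20·(0.964300))/(1+1/20) = 9571/10000 ≈ 0.957100
step 3 [3y] swap r/1=79/3167: DF=(1 − 79/3167·(0.964300+0.957100))/(1+79/3167) = 9289/10000 ≈ 0.928900
step 4 [4y] bond c/1=11/400: DF=(4036371/4000000 − 11/400·(0.964300+0.957100+0.928900))/(1+11/400) = 4529/5000 ≈ 0.905800
step 5 [5y] swap r/1=972/46589: DF=(1 − 972/46589·(0.964300+0.957100+0.928900+0.905800))/(1+972/46589) = 2257/2500 ≈ 0.902800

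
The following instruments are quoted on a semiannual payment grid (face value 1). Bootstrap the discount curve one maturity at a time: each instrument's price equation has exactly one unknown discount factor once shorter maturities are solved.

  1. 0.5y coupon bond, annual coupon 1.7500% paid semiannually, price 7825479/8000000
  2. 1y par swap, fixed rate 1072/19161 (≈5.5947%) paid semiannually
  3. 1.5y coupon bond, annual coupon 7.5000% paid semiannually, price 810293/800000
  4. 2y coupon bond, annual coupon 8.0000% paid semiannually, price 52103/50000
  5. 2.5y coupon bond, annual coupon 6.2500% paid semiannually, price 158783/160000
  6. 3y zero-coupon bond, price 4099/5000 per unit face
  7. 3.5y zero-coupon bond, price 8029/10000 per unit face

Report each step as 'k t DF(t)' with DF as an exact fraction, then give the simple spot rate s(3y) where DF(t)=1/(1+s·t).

step 1 [0.5y] bond c/2=7/800: DF=(7825479/8000000 − 7/800·(0))/(1+7/800) = 9697/10000 ≈ 0.969700
step 2 [1y] swap r/2=536/19161: DF=(1 − 536/19161·(0.969700))/(1+536/19161) = 1183/1250 ≈ 0.946400
step 3 [1.5y] bond c/2=3/80: DF=(810293/800000 − 3/80·(0.969700+0.946400))/(1+3/80) = 907/1000 ≈ 0.907000
step 4 [2y] bond c/2=1/25: DF=(52103/50000 − 1/25·(0.969700+0.946400+0.907000))/(1+1/25) = 4467/5000 ≈ 0.893400
step 5 [2.5y] bond c/2=1/32: DF=(158783/160000 − 1/32·(0.969700+0.946400+0.907000+0.893400))/(1+1/32) = 8497/10000 ≈ 0.849700
step 6 [3y] zero: DF = P = 4099/5000 ≈ 0.819800
step 7 [3.5y] zero: DF = P = 8029/10000 ≈ 0.802900

1 1/2 9697/10000
2 1 1183/1250
3 3/2 907/1000
4 2 4467/5000
5 5/2 8497/10000
6 3 4099/5000
7 7/2 8029/10000
s(3y) = (1/(4099/5000) − 1)/(3) = 901/12297 ≈ 7.3270%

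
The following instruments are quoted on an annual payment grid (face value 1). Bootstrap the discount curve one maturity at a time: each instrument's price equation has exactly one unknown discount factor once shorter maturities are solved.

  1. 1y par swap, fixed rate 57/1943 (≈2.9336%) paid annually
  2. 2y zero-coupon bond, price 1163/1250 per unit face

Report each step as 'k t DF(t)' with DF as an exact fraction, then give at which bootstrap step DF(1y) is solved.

step 1 [1y] swap r/1=57/1943: DF=(1 − 57/1943·(0))/(1+57/1943) = 1943/2000 ≈ 0.971500
step 2 [2y] zero: DF = P = 1163/1250 ≈ 0.930400

1 1 1943/2000
2 2 1163/1250
DF(1y) is solved at step 1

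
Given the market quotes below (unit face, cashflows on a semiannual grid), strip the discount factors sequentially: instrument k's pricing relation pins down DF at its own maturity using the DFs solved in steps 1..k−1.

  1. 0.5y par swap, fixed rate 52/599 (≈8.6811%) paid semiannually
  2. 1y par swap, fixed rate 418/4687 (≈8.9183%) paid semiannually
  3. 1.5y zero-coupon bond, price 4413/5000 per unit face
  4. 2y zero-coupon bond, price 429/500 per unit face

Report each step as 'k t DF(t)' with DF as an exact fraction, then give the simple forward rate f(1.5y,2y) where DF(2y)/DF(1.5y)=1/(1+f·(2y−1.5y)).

1 1/2 599/625
2 1 2291/2500
3 3/2 4413/5000
4 2 429/500
f(1.5y,2y) = ((4413/5000)/(429/500) − 1)/(1/2) = 41/715 ≈ 5.7343%

step 1 [0.5y] swap r/2=26/599: DF=(1 − 26/599·(0))/(1+26/599) = 599/625 ≈ 0.958400
step 2 [1y] swap r/2=209/4687: DF=(1 − 209/4687·(0.958400))/(1+209/4687) = 2291/2500 ≈ 0.916400
step 3 [1.5y] zero: DF = P = 4413/5000 ≈ 0.882600
step 4 [2y] zero: DF = P = 429/500 ≈ 0.858000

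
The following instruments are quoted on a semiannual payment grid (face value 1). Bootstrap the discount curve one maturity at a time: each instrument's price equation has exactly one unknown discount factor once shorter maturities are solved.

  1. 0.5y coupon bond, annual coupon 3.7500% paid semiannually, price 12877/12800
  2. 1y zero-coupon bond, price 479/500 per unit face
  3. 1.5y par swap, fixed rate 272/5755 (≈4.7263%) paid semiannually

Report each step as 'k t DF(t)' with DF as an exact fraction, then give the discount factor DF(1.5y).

1 1/2 79/80
2 1 479/500
3 3/2 233/250
DF(1.5y) = 233/250 ≈ 0.932000

step 1 [0.5y] bond c/2=3/160: DF=(12877/12800 − 3/160·(0))/(1+3/160) = 79/80 ≈ 0.987500
step 2 [1y] zero: DF = P = 479/500 ≈ 0.958000
step 3 [1.5y] swap r/2=136/5755: DF=(1 − 136/5755·(0.987500+0.958000))/(1+136/5755) = 233/250 ≈ 0.932000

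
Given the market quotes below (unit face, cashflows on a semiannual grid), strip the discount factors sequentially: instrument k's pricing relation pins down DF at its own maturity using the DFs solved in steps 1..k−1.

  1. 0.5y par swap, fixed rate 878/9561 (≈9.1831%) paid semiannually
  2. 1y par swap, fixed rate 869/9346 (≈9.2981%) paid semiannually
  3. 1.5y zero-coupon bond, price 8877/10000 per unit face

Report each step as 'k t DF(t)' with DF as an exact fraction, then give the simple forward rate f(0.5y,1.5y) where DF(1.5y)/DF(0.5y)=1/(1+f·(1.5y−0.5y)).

step 1 [0.5y] swap r/2=439/9561: DF=(1 − 439/9561·(0))/(1+439/9561) = 9561/10000 ≈ 0.956100
step 2 [1y] swap r/2=869/18692: DF=(1 − 869/18692·(0.956100))/(1+869/18692) = 9131/10000 ≈ 0.913100
step 3 [1.5y] zero: DF = P = 8877/10000 ≈ 0.887700

1 1/2 9561/10000
2 1 9131/10000
3 3/2 8877/10000
f(0.5y,1.5y) = ((9561/10000)/(8877/10000) − 1)/(1) = 228/2959 ≈ 7.7053%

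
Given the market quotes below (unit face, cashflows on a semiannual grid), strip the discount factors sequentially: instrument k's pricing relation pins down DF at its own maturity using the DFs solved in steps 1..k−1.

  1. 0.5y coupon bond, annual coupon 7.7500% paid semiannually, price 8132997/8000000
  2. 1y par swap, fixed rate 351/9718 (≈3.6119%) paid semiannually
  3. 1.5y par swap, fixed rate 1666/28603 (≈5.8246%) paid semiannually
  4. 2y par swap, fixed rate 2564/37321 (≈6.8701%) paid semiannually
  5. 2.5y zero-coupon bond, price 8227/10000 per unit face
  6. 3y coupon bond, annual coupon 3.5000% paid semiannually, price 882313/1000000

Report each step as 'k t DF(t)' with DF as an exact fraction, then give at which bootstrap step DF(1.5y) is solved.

step 1 [0.5y] bond c/2=31/800: DF=(8132997/8000000 − 31/800·(0))/(1+31/800) = 9787/10000 ≈ 0.978700
step 2 [1y] swap r/2=351/19436: DF=(1 − 351/19436·(0.978700))/(1+351/19436) = 9649/10000 ≈ 0.964900
step 3 [1.5y] swap r/2=833/28603: DF=(1 − 833/28603·(0.978700+0.964900))/(1+833/28603) = 9167/10000 ≈ 0.916700
step 4 [2y] swap r/2=1282/37321: DF=(1 − 1282/37321·(0.978700+0.964900+0.916700))/(1+1282/37321) = 4359/5000 ≈ 0.871800
step 5 [2.5y] zero: DF = P = 8227/10000 ≈ 0.822700
step 6 [3y] bond c/2=7/400: DF=(882313/1000000 − 7/400·(0.978700+0.964900+0.916700+0.871800+0.822700))/(1+7/400) = 493/625 ≈ 0.788800

1 1/2 9787/10000
2 1 9649/10000
3 3/2 9167/10000
4 2 4359/5000
5 5/2 8227/10000
6 3 493/625
DF(1.5y) is solved at step 3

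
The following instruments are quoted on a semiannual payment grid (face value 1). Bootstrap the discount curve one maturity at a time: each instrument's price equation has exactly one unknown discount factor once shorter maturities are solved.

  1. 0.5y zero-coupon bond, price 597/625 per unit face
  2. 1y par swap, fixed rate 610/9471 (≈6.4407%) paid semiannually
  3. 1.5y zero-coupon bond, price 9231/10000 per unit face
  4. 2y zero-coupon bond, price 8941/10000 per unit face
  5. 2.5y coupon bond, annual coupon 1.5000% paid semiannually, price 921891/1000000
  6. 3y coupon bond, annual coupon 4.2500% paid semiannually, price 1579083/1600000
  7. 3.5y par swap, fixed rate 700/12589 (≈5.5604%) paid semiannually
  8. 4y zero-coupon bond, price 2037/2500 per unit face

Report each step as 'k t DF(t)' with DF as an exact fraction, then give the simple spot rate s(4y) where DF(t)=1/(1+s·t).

1 1/2 597/625
2 1 939/1000
3 3/2 9231/10000
4 2 8941/10000
5 5/2 4437/5000
6 3 8707/10000
7 7/2 33/40
8 4 2037/2500
s(4y) = (1/(2037/2500) − 1)/(4) = 463/8148 ≈ 5.6824%

step 1 [0.5y] zero: DF = P = 597/625 ≈ 0.955200
step 2 [1y] swap r/2=305/9471: DF=(1 − 305/9471·(0.955200))/(1+305/9471) = 939/1000 ≈ 0.939000
step 3 [1.5y] zero: DF = P = 9231/10000 ≈ 0.923100
step 4 [2y] zero: DF = P = 8941/10000 ≈ 0.894100
step 5 [2.5y] bond c/2=3/400: DF=(921891/1000000 − 3/400·(0.955200+0.939000+0.923100+0.894100))/(1+3/400) = 4437/5000 ≈ 0.887400
step 6 [3y] bond c/2=17/800: DF=(1579083/1600000 − 17/800·(0.955200+0.939000+0.923100+0.894100+0.887400))/(1+17/800) = 8707/10000 ≈ 0.870700
step 7 [3.5y] swap r/2=350/12589: DF=(1 − 350/12589·(0.955200+0.939000+0.923100+0.894100+0.887400+0.870700))/(1+350/12589) = 33/40 ≈ 0.825000
step 8 [4y] zero: DF = P = 2037/2500 ≈ 0.814800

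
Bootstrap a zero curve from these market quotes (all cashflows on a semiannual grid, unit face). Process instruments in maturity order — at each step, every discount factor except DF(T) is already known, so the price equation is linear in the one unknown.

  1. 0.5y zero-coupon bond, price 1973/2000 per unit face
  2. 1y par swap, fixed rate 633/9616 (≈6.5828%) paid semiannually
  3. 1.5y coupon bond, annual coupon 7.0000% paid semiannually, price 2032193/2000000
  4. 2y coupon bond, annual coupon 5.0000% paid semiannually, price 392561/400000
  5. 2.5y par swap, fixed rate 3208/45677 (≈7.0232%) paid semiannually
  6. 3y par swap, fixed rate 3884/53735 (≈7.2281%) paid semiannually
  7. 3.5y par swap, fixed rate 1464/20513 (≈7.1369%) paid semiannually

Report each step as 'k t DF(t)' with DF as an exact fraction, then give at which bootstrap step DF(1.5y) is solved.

1 1/2 1973/2000
2 1 9367/10000
3 3/2 9167/10000
4 2 4441/5000
5 5/2 2099/2500
6 3 4029/5000
7 7/2 1951/2500
DF(1.5y) is solved at step 3

step 1 [0.5y] zero: DF = P = 1973/2000 ≈ 0.986500
step 2 [1y] swap r/2=633/19232: DF=(1 − 633/19232·(0.986500))/(1+633/19232) = 9367/10000 ≈ 0.936700
step 3 [1.5y] bond c/2=7/200: DF=(2032193/2000000 − 7/200·(0.986500+0.936700))/(1+7/200) = 9167/10000 ≈ 0.916700
step 4 [2y] bond c/2=1/40: DF=(392561/400000 − 1/40·(0.986500+0.936700+0.916700))/(1+1/40) = 4441/5000 ≈ 0.888200
step 5 [2.5y] swap r/2=1604/45677: DF=(1 − 1604/45677·(0.986500+0.936700+0.916700+0.888200))/(1+1604/45677) = 2099/2500 ≈ 0.839600
step 6 [3y] swap r/2=1942/53735: DF=(1 − 1942/53735·(0.986500+0.936700+0.916700+0.888200+0.839600))/(1+1942/53735) = 4029/5000 ≈ 0.805800
step 7 [3.5y] swap r/2=732/20513: DF=(1 − 732/20513·(0.986500+0.936700+0.916700+0.888200+0.839600+0.805800))/(1+732/20513) = 1951/2500 ≈ 0.780400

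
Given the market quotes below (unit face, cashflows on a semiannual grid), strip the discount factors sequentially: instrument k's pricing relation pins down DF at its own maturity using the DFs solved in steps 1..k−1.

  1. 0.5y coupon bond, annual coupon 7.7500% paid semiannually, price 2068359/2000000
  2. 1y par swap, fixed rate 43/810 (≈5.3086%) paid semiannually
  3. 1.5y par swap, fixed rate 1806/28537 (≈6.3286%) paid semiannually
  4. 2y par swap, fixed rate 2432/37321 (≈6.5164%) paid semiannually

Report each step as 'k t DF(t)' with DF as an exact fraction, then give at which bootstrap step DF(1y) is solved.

1 1/2 2489/2500
2 1 2371/2500
3 3/2 9097/10000
4 2 549/625
DF(1y) is solved at step 2

step 1 [0.5y] bond c/2=31/800: DF=(2068359/2000000 − 31/800·(0))/(1+31/800) = 2489/2500 ≈ 0.995600
step 2 [1y] swap r/2=43/1620: DF=(1 − 43/1620·(0.995600))/(1+43/1620) = 2371/2500 ≈ 0.948400
step 3 [1.5y] swap r/2=903/28537: DF=(1 − 903/28537·(0.995600+0.948400))/(1+903/28537) = 9097/10000 ≈ 0.909700
step 4 [2y] swap r/2=1216/37321: DF=(1 − 1216/37321·(0.995600+0.948400+0.909700))/(1+1216/37321) = 549/625 ≈ 0.878400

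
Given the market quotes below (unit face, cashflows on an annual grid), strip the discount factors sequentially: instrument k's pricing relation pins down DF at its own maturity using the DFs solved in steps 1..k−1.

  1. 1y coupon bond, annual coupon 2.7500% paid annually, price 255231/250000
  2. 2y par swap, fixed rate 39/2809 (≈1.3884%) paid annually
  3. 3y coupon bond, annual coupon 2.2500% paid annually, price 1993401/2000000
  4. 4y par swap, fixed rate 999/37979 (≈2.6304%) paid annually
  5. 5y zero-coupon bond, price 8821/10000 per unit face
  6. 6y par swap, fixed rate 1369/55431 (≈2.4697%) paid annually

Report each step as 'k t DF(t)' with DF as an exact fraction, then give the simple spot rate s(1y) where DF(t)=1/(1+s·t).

step 1 [1y] bond c/1=11/400: DF=(255231/250000 − 11/400·(0))/(1+11/400) = 621/625 ≈ 0.993600
step 2 [2y] swap r/1=39/2809: DF=(1 − 39/2809·(0.993600))/(1+39/2809) = 9727/10000 ≈ 0.972700
step 3 [3y] bond c/1=9/400: DF=(1993401/2000000 − 9/400·(0.993600+0.972700))/(1+9/400) = 1863/2000 ≈ 0.931500
step 4 [4y] swap r/1=999/37979: DF=(1 − 999/37979·(0.993600+0.972700+0.931500))/(1+999/37979) = 9001/10000 ≈ 0.900100
step 5 [5y] zero: DF = P = 8821/10000 ≈ 0.882100
step 6 [6y] swap r/1=1369/55431: DF=(1 − 1369/55431·(0.993600+0.972700+0.931500+0.900100+0.882100))/(1+1369/55431) = 8631/10000 ≈ 0.863100

1 1 621/625
2 2 9727/10000
3 3 1863/2000
4 4 9001/10000
5 5 8821/10000
6 6 8631/10000
s(1y) = (1/(621/625) − 1)/(1) = 4/621 ≈ 0.6441%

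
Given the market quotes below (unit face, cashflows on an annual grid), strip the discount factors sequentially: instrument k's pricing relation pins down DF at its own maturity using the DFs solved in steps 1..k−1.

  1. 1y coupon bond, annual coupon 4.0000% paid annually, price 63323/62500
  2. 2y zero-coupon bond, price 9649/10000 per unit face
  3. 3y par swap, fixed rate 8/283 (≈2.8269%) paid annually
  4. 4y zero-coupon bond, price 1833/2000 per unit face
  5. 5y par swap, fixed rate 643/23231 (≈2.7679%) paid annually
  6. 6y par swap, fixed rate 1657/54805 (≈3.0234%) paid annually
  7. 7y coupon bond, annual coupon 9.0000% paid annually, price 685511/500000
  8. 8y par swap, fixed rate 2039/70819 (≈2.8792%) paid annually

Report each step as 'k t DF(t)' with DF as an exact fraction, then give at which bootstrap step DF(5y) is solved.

step 1 [1y] bond c/1=1/25: DF=(63323/62500 − 1/25·(0))/(1+1/25) = 4871/5000 ≈ 0.974200
step 2 [2y] zero: DF = P = 9649/10000 ≈ 0.964900
step 3 [3y] swap r/1=8/283: DF=(1 − 8/283·(0.974200+0.964900))/(1+8/283) = 1149/1250 ≈ 0.919200
step 4 [4y] zero: DF = P = 1833/2000 ≈ 0.916500
step 5 [5y] swap r/1=643/23231: DF=(1 − 643/23231·(0.974200+0.964900+0.919200+0.916500))/(1+643/23231) = 4357/5000 ≈ 0.871400
step 6 [6y] swap r/1=1657/54805: DF=(1 − 1657/54805·(0.974200+0.964900+0.919200+0.916500+0.871400))/(1+1657/54805) = 8343/10000 ≈ 0.834300
step 7 [7y] bond c/1=9/100: DF=(685511/500000 − 9/100·(0.974200+0.964900+0.919200+0.916500+0.871400+0.834300))/(1+9/100) = 8053/10000 ≈ 0.805300
step 8 [8y] swap r/1=2039/70819: DF=(1 − 2039/70819·(0.974200+0.964900+0.919200+0.916500+0.871400+0.834300+0.805300))/(1+2039/70819) = 7961/10000 ≈ 0.796100

1 1 4871/5000
2 2 9649/10000
3 3 1149/1250
4 4 1833/2000
5 5 4357/5000
6 6 8343/10000
7 7 8053/10000
8 8 7961/10000
DF(5y) is solved at step 5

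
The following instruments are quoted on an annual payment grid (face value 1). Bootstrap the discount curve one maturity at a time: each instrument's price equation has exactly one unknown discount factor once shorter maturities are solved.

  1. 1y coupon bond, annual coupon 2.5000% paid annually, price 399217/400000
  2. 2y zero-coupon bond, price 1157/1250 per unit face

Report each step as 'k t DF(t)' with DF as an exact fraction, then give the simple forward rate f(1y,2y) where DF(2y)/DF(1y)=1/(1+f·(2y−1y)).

step 1 [1y] bond c/1=1/40: DF=(399217/400000 − 1/40·(0))/(1+1/40) = 9737/10000 ≈ 0.973700
step 2 [2y] zero: DF = P = 1157/1250 ≈ 0.925600

1 1 9737/10000
2 2 1157/1250
f(1y,2y) = ((9737/10000)/(1157/1250) − 1)/(1) = 37/712 ≈ 5.1966%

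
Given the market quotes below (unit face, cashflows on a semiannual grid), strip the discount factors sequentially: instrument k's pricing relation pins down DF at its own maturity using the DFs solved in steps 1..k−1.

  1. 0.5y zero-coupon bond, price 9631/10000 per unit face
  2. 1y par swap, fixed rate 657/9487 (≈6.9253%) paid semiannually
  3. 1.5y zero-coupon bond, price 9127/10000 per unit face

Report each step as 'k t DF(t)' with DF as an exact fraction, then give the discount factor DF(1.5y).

1 1/2 9631/10000
2 1 9343/10000
3 3/2 9127/10000
DF(1.5y) = 9127/10000 ≈ 0.912700

step 1 [0.5y] zero: DF = P = 9631/10000 ≈ 0.963100
step 2 [1y] swap r/2=657/18974: DF=(1 − 657/18974·(0.963100))/(1+657/18974) = 9343/10000 ≈ 0.934300
step 3 [1.5y] zero: DF = P = 9127/10000 ≈ 0.912700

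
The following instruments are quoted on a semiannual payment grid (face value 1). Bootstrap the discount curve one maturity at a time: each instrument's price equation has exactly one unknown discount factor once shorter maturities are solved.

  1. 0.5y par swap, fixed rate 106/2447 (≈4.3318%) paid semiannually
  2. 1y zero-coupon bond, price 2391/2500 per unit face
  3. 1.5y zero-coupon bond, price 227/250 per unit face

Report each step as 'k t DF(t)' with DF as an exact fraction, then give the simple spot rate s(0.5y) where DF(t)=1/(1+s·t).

1 1/2 2447/2500
2 1 2391/2500
3 3/2 227/250
s(0.5y) = (1/(2447/2500) − 1)/(1/2) = 106/2447 ≈ 4.3318%

step 1 [0.5y] swap r/2=53/2447: DF=(1 − 53/2447·(0))/(1+53/2447) = 2447/2500 ≈ 0.978800
step 2 [1y] zero: DF = P = 2391/2500 ≈ 0.956400
step 3 [1.5y] zero: DF = P = 227/250 ≈ 0.908000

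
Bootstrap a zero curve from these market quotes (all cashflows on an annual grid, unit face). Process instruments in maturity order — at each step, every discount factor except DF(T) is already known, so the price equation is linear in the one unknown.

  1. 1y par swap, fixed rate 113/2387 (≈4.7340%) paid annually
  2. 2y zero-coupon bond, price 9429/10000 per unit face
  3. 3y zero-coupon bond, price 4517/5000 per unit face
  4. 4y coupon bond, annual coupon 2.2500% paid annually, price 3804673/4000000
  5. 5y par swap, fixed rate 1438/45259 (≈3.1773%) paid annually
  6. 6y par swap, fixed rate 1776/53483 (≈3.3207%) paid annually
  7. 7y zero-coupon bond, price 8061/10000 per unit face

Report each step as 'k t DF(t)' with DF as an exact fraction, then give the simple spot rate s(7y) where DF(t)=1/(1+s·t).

1 1 2387/2500
2 2 9429/10000
3 3 4517/5000
4 4 4343/5000
5 5 4281/5000
6 6 514/625
7 7 8061/10000
s(7y) = (1/(8061/10000) − 1)/(7) = 277/8061 ≈ 3.4363%

step 1 [1y] swap r/1=113/2387: DF=(1 − 113/2387·(0))/(1+113/2387) = 2387/2500 ≈ 0.954800
step 2 [2y] zero: DF = P = 9429/10000 ≈ 0.942900
step 3 [3y] zero: DF = P = 4517/5000 ≈ 0.903400
step 4 [4y] bond c/1=9/400: DF=(3804673/4000000 − 9/400·(0.954800+0.942900+0.903400))/(1+9/400) = 4343/5000 ≈ 0.868600
step 5 [5y] swap r/1=1438/45259: DF=(1 − 1438/45259·(0.954800+0.942900+0.903400+0.868600))/(1+1438/45259) = 4281/5000 ≈ 0.856200
step 6 [6y] swap r/1=1776/53483: DF=(1 − 1776/53483·(0.954800+0.942900+0.903400+0.868600+0.856200))/(1+1776/53483) = 514/625 ≈ 0.822400
step 7 [7y] zero: DF = P = 8061/10000 ≈ 0.806100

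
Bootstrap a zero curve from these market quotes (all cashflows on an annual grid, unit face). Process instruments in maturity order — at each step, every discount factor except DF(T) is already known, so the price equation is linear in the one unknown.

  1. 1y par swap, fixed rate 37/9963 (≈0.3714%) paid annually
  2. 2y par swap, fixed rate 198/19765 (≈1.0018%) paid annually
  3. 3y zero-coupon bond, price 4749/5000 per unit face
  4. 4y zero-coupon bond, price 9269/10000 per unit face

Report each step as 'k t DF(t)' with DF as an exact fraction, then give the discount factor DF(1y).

step 1 [1y] swap r/1=37/9963: DF=(1 − 37/9963·(0))/(1+37/9963) = 9963/10000 ≈ 0.996300
step 2 [2y] swap r/1=198/19765: DF=(1 − 198/19765·(0.996300))/(1+198/19765) = 4901/5000 ≈ 0.980200
step 3 [3y] zero: DF = P = 4749/5000 ≈ 0.949800
step 4 [4y] zero: DF = P = 9269/10000 ≈ 0.926900

1 1 9963/10000
2 2 4901/5000
3 3 4749/5000
4 4 9269/10000
DF(1y) = 9963/10000 ≈ 0.996300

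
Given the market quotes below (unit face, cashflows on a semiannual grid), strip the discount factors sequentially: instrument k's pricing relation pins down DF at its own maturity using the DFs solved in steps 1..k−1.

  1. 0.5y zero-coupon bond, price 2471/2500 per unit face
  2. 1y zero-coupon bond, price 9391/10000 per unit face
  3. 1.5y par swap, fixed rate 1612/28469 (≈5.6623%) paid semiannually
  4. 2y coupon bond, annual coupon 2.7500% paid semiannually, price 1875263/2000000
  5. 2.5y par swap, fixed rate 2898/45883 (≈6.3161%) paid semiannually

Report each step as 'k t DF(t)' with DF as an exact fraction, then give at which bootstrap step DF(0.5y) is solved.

1 1/2 2471/2500
2 1 9391/10000
3 3/2 4597/5000
4 2 8863/10000
5 5/2 8551/10000
DF(0.5y) is solved at step 1

step 1 [0.5y] zero: DF = P = 2471/2500 ≈ 0.988400
step 2 [1y] zero: DF = P = 9391/10000 ≈ 0.939100
step 3 [1.5y] swap r/2=806/28469: DF=(1 − 806/28469·(0.988400+0.939100))/(1+806/28469) = 4597/5000 ≈ 0.919400
step 4 [2y] bond c/2=11/800: DF=(1875263/2000000 − 11/800·(0.988400+0.939100+0.919400))/(1+11/800) = 8863/10000 ≈ 0.886300
step 5 [2.5y] swap r/2=1449/45883: DF=(1 − 1449/45883·(0.988400+0.939100+0.919400+0.886300))/(1+1449/45883) = 8551/10000 ≈ 0.855100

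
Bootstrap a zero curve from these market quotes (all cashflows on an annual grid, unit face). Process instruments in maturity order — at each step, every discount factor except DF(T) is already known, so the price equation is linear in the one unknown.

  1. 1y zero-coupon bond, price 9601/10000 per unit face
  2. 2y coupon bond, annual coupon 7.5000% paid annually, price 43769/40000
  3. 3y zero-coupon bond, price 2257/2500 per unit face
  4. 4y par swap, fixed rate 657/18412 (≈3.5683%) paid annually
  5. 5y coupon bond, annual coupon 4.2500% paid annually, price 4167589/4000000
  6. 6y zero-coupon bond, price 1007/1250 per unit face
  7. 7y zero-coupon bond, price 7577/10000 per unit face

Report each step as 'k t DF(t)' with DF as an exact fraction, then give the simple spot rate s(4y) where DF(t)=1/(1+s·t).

1 1 9601/10000
2 2 9509/10000
3 3 2257/2500
4 4 4343/5000
5 5 8493/10000
6 6 1007/1250
7 7 7577/10000
s(4y) = (1/(4343/5000) − 1)/(4) = 657/17372 ≈ 3.7819%

step 1 [1y] zero: DF = P = 9601/10000 ≈ 0.960100
step 2 [2y] bond c/1=3/40: DF=(43769/40000 − 3/40·(0.960100))/(1+3/40) = 9509/10000 ≈ 0.950900
step 3 [3y] zero: DF = P = 2257/2500 ≈ 0.902800
step 4 [4y] swap r/1=657/18412: DF=(1 − 657/18412·(0.960100+0.950900+0.902800))/(1+657/18412) = 4343/5000 ≈ 0.868600
step 5 [5y] bond c/1=17/400: DF=(4167589/4000000 − 17/400·(0.960100+0.950900+0.902800+0.868600))/(1+17/400) = 8493/10000 ≈ 0.849300
step 6 [6y] zero: DF = P = 1007/1250 ≈ 0.805600
step 7 [7y] zero: DF = P = 7577/10000 ≈ 0.757700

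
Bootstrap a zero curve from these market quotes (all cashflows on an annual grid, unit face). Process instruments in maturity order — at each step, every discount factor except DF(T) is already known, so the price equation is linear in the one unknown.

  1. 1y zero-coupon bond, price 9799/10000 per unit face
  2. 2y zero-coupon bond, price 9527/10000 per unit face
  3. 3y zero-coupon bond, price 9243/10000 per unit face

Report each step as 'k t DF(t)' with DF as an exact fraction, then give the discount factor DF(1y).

step 1 [1y] zero: DF = P = 9799/10000 ≈ 0.979900
step 2 [2y] zero: DF = P = 9527/10000 ≈ 0.952700
step 3 [3y] zero: DF = P = 9243/10000 ≈ 0.924300

1 1 9799/10000
2 2 9527/10000
3 3 9243/10000
DF(1y) = 9799/10000 ≈ 0.979900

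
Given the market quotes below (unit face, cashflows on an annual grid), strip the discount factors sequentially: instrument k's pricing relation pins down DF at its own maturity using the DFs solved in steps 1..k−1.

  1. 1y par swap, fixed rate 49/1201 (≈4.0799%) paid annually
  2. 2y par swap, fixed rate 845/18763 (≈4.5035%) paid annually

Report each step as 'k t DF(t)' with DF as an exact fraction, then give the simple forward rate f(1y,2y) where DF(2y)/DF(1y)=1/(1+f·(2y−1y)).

1 1 1201/1250
2 2 1831/2000
f(1y,2y) = ((1201/1250)/(1831/2000) − 1)/(1) = 453/9155 ≈ 4.9481%

step 1 [1y] swap r/1=49/1201: DF=(1 − 49/1201·(0))/(1+49/1201) = 1201/1250 ≈ 0.960800
step 2 [2y] swap r/1=845/18763: DF=(1 − 845/18763·(0.960800))/(1+845/18763) = 1831/2000 ≈ 0.915500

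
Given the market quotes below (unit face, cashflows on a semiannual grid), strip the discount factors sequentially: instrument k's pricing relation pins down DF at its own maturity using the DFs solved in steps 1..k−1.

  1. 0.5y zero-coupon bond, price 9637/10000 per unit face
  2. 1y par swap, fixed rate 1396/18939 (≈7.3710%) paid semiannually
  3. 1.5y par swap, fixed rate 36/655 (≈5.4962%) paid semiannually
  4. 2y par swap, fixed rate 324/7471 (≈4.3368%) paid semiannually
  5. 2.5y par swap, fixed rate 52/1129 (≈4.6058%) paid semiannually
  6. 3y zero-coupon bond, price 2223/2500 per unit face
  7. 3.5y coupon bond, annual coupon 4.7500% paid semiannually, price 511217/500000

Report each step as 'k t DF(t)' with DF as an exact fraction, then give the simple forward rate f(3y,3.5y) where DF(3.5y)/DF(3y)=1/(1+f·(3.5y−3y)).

step 1 [0.5y] zero: DF = P = 9637/10000 ≈ 0.963700
step 2 [1y] swap r/2=698/18939: DF=(1 − 698/18939·(0.963700))/(1+698/18939) = 4651/5000 ≈ 0.930200
step 3 [1.5y] swap r/2=18/655: DF=(1 − 18/655·(0.963700+0.930200))/(1+18/655) = 4613/5000 ≈ 0.922600
step 4 [2y] swap r/2=162/7471: DF=(1 − 162/7471·(0.963700+0.930200+0.922600))/(1+162/7471) = 919/1000 ≈ 0.919000
step 5 [2.5y] swap r/2=26/1129: DF=(1 − 26/1129·(0.963700+0.930200+0.922600+0.919000))/(1+26/1129) = 4467/5000 ≈ 0.893400
step 6 [3y] zero: DF = P = 2223/2500 ≈ 0.889200
step 7 [3.5y] bond c/2=19/800: DF=(511217/500000 − 19/800·(0.963700+0.930200+0.922600+0.919000+0.893400+0.889200))/(1+19/800) = 8707/10000 ≈ 0.870700

1 1/2 9637/10000
2 1 4651/5000
3 3/2 4613/5000
4 2 919/1000
5 5/2 4467/5000
6 3 2223/2500
7 7/2 8707/10000
f(3y,3.5y) = ((2223/2500)/(8707/10000) − 1)/(1/2) = 370/8707 ≈ 4.2495%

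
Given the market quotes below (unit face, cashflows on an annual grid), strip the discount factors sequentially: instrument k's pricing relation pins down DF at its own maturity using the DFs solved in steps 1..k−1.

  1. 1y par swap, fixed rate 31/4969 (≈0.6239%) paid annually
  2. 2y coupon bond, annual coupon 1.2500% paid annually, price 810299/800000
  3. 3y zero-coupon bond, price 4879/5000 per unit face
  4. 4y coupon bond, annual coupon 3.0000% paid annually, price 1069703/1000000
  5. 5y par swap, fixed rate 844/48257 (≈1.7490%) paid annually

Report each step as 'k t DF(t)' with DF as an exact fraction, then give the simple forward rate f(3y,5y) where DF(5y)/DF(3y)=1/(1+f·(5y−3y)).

1 1 4969/5000
2 2 9881/10000
3 3 4879/5000
4 4 2381/2500
5 5 2289/2500
f(3y,5y) = ((4879/5000)/(2289/2500) − 1)/(2) = 43/1308 ≈ 3.2875%

step 1 [1y] swap r/1=31/4969: DF=(1 − 31/4969·(0))/(1+31/4969) = 4969/5000 ≈ 0.993800
step 2 [2y] bond c/1=1/80: DF=(810299/800000 − 1/80·(0.993800))/(1+1/80) = 9881/10000 ≈ 0.988100
step 3 [3y] zero: DF = P = 4879/5000 ≈ 0.975800
step 4 [4y] bond c/1=3/100: DF=(1069703/1000000 − 3/100·(0.993800+0.988100+0.975800))/(1+3/100) = 2381/2500 ≈ 0.952400
step 5 [5y] swap r/1=844/48257: DF=(1 − 844/48257·(0.993800+0.988100+0.975800+0.952400))/(1+844/48257) = 2289/2500 ≈ 0.915600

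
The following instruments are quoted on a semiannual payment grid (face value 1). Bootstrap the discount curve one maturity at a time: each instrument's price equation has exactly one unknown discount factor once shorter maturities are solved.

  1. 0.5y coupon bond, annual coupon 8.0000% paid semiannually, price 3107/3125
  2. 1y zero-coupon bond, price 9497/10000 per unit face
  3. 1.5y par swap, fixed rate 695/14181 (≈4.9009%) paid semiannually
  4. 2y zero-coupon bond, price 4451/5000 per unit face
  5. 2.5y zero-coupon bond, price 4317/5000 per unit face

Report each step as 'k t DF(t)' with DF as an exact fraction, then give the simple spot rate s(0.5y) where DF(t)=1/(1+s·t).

1 1/2 239/250
2 1 9497/10000
3 3/2 1861/2000
4 2 4451/5000
5 5/2 4317/5000
s(0.5y) = (1/(239/250) − 1)/(1/2) = 22/239 ≈ 9.2050%

step 1 [0.5y] bond c/2=1/25: DF=(3107/3125 − 1/25·(0))/(1+1/25) = 239/250 ≈ 0.956000
step 2 [1y] zero: DF = P = 9497/10000 ≈ 0.949700
step 3 [1.5y] swap r/2=695/28362: DF=(1 − 695/28362·(0.956000+0.949700))/(1+695/28362) = 1861/2000 ≈ 0.930500
step 4 [2y] zero: DF = P = 4451/5000 ≈ 0.890200
step 5 [2.5y] zero: DF = P = 4317/5000 ≈ 0.863400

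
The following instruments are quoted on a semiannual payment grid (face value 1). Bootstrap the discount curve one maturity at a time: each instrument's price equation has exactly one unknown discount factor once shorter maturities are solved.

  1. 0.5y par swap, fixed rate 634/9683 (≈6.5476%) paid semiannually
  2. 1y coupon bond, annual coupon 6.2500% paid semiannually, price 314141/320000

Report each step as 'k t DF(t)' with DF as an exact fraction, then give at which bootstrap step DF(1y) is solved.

step 1 [0.5y] swap r/2=317/9683: DF=(1 − 317/9683·(0))/(1+317/9683) = 9683/10000 ≈ 0.968300
step 2 [1y] bond c/2=1/32: DF=(314141/320000 − 1/32·(0.968300))/(1+1/32) = 4613/5000 ≈ 0.922600

1 1/2 9683/10000
2 1 4613/5000
DF(1y) is solved at step 2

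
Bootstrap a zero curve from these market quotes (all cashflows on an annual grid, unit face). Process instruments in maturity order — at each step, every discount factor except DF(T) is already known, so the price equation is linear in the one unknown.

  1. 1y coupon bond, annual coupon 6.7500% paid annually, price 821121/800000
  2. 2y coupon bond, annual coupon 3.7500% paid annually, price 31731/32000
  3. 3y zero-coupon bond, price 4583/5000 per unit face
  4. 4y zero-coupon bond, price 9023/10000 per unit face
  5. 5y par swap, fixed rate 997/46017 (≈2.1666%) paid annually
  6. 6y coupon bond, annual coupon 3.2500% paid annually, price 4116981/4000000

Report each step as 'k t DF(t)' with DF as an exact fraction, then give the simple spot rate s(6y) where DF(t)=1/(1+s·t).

1 1 1923/2000
2 2 921/1000
3 3 4583/5000
4 4 9023/10000
5 5 9003/10000
6 6 213/250
s(6y) = (1/(213/250) − 1)/(6) = 37/1278 ≈ 2.8951%

step 1 [1y] bond c/1=27/400: DF=(821121/800000 − 27/400·(0))/(1+27/400) = 1923/2000 ≈ 0.961500
step 2 [2y] bond c/1=3/80: DF=(31731/32000 − 3/80·(0.961500))/(1+3/80) = 921/1000 ≈ 0.921000
step 3 [3y] zero: DF = P = 4583/5000 ≈ 0.916600
step 4 [4y] zero: DF = P = 9023/10000 ≈ 0.902300
step 5 [5y] swap r/1=997/46017: DF=(1 − 997/46017·(0.961500+0.921000+0.916600+0.902300))/(1+997/46017) = 9003/10000 ≈ 0.900300
step 6 [6y] bond c/1=13/400: DF=(4116981/4000000 − 13/400·(0.961500+0.921000+0.916600+0.902300+0.900300))/(1+13/400) = 213/250 ≈ 0.852000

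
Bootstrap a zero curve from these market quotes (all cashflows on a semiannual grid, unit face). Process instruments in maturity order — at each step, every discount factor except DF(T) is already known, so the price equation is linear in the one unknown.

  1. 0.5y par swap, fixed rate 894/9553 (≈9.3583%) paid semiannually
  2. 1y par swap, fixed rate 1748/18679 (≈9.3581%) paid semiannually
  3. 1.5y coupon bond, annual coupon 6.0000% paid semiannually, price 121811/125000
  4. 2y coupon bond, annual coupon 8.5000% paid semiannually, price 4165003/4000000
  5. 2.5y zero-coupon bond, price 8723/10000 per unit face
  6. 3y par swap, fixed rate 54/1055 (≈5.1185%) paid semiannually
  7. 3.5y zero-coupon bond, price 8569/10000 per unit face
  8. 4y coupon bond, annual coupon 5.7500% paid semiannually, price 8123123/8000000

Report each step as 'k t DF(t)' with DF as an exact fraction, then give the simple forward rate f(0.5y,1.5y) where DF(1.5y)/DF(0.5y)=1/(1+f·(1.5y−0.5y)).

step 1 [0.5y] swap r/2=447/9553: DF=(1 − 447/9553·(0))/(1+447/9553) = 9553/10000 ≈ 0.955300
step 2 [1y] swap r/2=874/18679: DF=(1 − 874/18679·(0.955300))/(1+874/18679) = 4563/5000 ≈ 0.912600
step 3 [1.5y] bond c/2=3/100: DF=(121811/125000 − 3/100·(0.955300+0.912600))/(1+3/100) = 8917/10000 ≈ 0.891700
step 4 [2y] bond c/2=17/400: DF=(4165003/4000000 − 17/400·(0.955300+0.912600+0.891700))/(1+17/400) = 8863/10000 ≈ 0.886300
step 5 [2.5y] zero: DF = P = 8723/10000 ≈ 0.872300
step 6 [3y] swap r/2=27/1055: DF=(1 − 27/1055·(0.955300+0.912600+0.891700+0.886300+0.872300))/(1+27/1055) = 8623/10000 ≈ 0.862300
step 7 [3.5y] zero: DF = P = 8569/10000 ≈ 0.856900
step 8 [4y] bond c/2=23/800: DF=(8123123/8000000 − 23/800·(0.955300+0.912600+0.891700+0.886300+0.872300+0.862300+0.856900))/(1+23/800) = 8127/10000 ≈ 0.812700

1 1/2 9553/10000
2 1 4563/5000
3 3/2 8917/10000
4 2 8863/10000
5 5/2 8723/10000
6 3 8623/10000
7 7/2 8569/10000
8 4 8127/10000
f(0.5y,1.5y) = ((9553/10000)/(8917/10000) − 1)/(1) = 636/8917 ≈ 7.1324%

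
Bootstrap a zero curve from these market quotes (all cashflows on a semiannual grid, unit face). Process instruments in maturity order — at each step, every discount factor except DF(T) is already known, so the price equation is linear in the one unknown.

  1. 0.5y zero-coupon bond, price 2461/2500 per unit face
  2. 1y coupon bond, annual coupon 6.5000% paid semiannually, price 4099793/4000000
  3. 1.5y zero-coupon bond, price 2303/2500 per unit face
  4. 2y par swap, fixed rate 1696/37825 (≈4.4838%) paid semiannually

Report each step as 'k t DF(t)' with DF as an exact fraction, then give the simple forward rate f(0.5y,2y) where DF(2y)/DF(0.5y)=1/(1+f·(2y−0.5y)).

1 1/2 2461/2500
2 1 9617/10000
3 3/2 2303/2500
4 2 572/625
f(0.5y,2y) = ((2461/2500)/(572/625) − 1)/(3/2) = 173/3432 ≈ 5.0408%

step 1 [0.5y] zero: DF = P = 2461/2500 ≈ 0.984400
step 2 [1y] bond c/2=13/400: DF=(4099793/4000000 − 13/400·(0.984400))/(1+13/400) = 9617/10000 ≈ 0.961700
step 3 [1.5y] zero: DF = P = 2303/2500 ≈ 0.921200
step 4 [2y] swap r/2=848/37825: DF=(1 − 848/37825·(0.984400+0.961700+0.921200))/(1+848/37825) = 572/625 ≈ 0.915200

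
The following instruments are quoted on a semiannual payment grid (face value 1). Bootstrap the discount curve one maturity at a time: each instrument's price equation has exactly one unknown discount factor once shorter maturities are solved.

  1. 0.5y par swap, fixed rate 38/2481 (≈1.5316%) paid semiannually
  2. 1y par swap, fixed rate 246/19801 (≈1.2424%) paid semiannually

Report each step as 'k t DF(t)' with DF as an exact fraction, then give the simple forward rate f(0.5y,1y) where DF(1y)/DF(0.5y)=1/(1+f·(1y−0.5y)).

1 1/2 2481/2500
2 1 9877/10000
f(0.5y,1y) = ((2481/2500)/(9877/10000) − 1)/(1/2) = 94/9877 ≈ 0.9517%

step 1 [0.5y] swap r/2=19/2481: DF=(1 − 19/2481·(0))/(1+19/2481) = 2481/2500 ≈ 0.992400
step 2 [1y] swap r/2=123/19801: DF=(1 − 123/19801·(0.992400))/(1+123/19801) = 9877/10000 ≈ 0.987700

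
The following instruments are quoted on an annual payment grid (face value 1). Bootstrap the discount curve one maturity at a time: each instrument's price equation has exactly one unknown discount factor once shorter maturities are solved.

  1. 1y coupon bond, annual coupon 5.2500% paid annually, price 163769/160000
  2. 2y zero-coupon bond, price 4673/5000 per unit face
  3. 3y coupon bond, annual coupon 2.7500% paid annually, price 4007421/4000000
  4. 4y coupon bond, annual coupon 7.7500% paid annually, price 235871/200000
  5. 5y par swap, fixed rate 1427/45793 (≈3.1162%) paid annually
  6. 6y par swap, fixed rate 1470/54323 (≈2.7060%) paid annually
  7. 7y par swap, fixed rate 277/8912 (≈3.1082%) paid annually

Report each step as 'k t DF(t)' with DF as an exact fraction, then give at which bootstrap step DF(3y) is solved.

step 1 [1y] bond c/1=21/400: DF=(163769/160000 − 21/400·(0))/(1+21/400) = 389/400 ≈ 0.972500
step 2 [2y] zero: DF = P = 4673/5000 ≈ 0.934600
step 3 [3y] bond c/1=11/400: DF=(4007421/4000000 − 11/400·(0.972500+0.934600))/(1+11/400) = 231/250 ≈ 0.924000
step 4 [4y] bond c/1=31/400: DF=(235871/200000 − 31/400·(0.972500+0.934600+0.924000))/(1+31/400) = 8909/10000 ≈ 0.890900
step 5 [5y] swap r/1=1427/45793: DF=(1 − 1427/45793·(0.972500+0.934600+0.924000+0.890900))/(1+1427/45793) = 8573/10000 ≈ 0.857300
step 6 [6y] swap r/1=1470/54323: DF=(1 − 1470/54323·(0.972500+0.934600+0.924000+0.890900+0.857300))/(1+1470/54323) = 853/1000 ≈ 0.853000
step 7 [7y] swap r/1=277/8912: DF=(1 − 277/8912·(0.972500+0.934600+0.924000+0.890900+0.857300+0.853000))/(1+277/8912) = 8061/10000 ≈ 0.806100

1 1 389/400
2 2 4673/5000
3 3 231/250
4 4 8909/10000
5 5 8573/10000
6 6 853/1000
7 7 8061/10000
DF(3y) is solved at step 3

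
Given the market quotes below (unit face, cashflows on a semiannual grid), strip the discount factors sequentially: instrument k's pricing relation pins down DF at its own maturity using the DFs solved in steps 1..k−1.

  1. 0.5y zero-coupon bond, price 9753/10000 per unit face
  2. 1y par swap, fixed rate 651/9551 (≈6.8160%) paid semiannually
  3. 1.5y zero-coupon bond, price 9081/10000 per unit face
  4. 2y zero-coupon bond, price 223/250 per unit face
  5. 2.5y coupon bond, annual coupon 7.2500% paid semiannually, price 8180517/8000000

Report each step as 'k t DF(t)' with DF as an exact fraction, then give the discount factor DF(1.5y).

step 1 [0.5y] zero: DF = P = 9753/10000 ≈ 0.975300
step 2 [1y] swap r/2=651/19102: DF=(1 − 651/19102·(0.975300))/(1+651/19102) = 9349/10000 ≈ 0.934900
step 3 [1.5y] zero: DF = P = 9081/10000 ≈ 0.908100
step 4 [2y] zero: DF = P = 223/250 ≈ 0.892000
step 5 [2.5y] bond c/2=29/800: DF=(8180517/8000000 − 29/800·(0.975300+0.934900+0.908100+0.892000))/(1+29/800) = 857/1000 ≈ 0.857000

1 1/2 9753/10000
2 1 9349/10000
3 3/2 9081/10000
4 2 223/250
5 5/2 857/1000
DF(1.5y) = 9081/10000 ≈ 0.908100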